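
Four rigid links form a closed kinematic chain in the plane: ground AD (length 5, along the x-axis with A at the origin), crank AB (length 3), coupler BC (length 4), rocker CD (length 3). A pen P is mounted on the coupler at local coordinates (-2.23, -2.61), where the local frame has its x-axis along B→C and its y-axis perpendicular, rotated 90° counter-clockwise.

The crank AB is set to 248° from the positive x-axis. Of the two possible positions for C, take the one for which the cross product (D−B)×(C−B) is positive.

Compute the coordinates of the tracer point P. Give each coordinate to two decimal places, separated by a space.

-1.26 -6.21

A=(0,0), D=(5.00,0)
B = A + 3.00·(cos248°, sin248°) = (-1.1238, -2.7816)
|BD| = 6.7259
circle(B,4.00) ∩ circle(D,3.00): a=3.8833, h=0.9590
  candidates: C₊=(2.0153,-0.3024) cross=6.450; C₋=(2.8085,-2.0487) cross=-6.450
  mode + wants cross > 0 → take C=(2.0153,-0.3024) (cross=6.450)
ex = (C−B)/|BC| = (0.7848,0.6198); ey = (-0.6198,0.7848)
P = B + -2.23·ex + -2.61·ey = (-1.2562,-6.2119)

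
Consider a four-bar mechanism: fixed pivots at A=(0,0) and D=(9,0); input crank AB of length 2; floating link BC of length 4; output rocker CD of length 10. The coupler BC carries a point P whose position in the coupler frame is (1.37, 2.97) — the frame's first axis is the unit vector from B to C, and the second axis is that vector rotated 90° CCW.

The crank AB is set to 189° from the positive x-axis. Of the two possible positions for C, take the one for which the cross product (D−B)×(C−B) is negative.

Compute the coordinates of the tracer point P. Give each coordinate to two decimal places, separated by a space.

A=(0,0), D=(9.00,0)
B = A + 2.00·(cos189°, sin189°) = (-1.9754, -0.3129)
|BD| = 10.9798
circle(B,4.00) ∩ circle(D,10.00): a=1.6647, h=3.6371
  candidates: C₊=(-0.4150,3.3702) cross=39.935; C₋=(-0.2077,-3.9011) cross=-39.935
  mode - wants cross < 0 → take C=(-0.2077,-3.9011) (cross=-39.935)
ex = (C−B)/|BC| = (0.4419,-0.8971); ey = (0.8971,0.4419)
P = B + 1.37·ex + 2.97·ey = (1.2943,-0.2293)

1.29 -0.23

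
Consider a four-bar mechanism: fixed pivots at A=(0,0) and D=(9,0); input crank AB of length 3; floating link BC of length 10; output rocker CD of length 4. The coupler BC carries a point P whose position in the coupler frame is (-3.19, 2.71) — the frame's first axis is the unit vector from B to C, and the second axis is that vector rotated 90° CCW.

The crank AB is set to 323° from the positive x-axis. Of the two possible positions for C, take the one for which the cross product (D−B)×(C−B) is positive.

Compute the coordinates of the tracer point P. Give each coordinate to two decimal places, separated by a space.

-1.75 -1.23

A=(0,0), D=(9.00,0)
B = A + 3.00·(cos323°, sin323°) = (2.3959, -1.8054)
|BD| = 6.8464
circle(B,10.00) ∩ circle(D,4.00): a=9.5578, h=2.9408
  candidates: C₊=(10.8399,3.5517) cross=20.134; C₋=(12.3909,-2.1217) cross=-20.134
  mode + wants cross > 0 → take C=(10.8399,3.5517) (cross=20.134)
ex = (C−B)/|BC| = (0.8444,0.5357); ey = (-0.5357,0.8444)
P = B + -3.19·ex + 2.71·ey = (-1.7495,-1.2261)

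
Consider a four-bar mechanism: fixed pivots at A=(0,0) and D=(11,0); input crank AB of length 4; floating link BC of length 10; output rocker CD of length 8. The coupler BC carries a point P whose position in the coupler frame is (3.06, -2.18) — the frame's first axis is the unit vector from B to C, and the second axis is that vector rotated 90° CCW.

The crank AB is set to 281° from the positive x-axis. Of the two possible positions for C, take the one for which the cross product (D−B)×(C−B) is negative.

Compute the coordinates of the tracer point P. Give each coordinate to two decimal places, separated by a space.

A=(0,0), D=(11.00,0)
B = A + 4.00·(cos281°, sin281°) = (0.7632, -3.9265)
|BD| = 10.9640
circle(B,10.00) ∩ circle(D,8.00): a=7.1237, h=7.0180
  candidates: C₊=(4.9011,5.1772) cross=76.945; C₋=(9.9278,-7.9278) cross=-76.945
  mode - wants cross < 0 → take C=(9.9278,-7.9278) (cross=-76.945)
ex = (C−B)/|BC| = (0.9165,-0.4001); ey = (0.4001,0.9165)
P = B + 3.06·ex + -2.18·ey = (2.6953,-7.1488)

2.70 -7.15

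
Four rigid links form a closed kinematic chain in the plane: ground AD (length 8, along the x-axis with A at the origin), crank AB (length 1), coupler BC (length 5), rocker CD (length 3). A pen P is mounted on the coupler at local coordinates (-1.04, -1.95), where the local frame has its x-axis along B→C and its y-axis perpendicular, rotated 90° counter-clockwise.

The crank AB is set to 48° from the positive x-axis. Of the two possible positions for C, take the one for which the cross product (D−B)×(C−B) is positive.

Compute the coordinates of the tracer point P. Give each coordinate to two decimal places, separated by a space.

A=(0,0), D=(8.00,0)
B = A + 1.00·(cos48°, sin48°) = (0.6691, 0.7431)
|BD| = 7.3684
circle(B,5.00) ∩ circle(D,3.00): a=4.7699, h=1.4993
  candidates: C₊=(5.5659,1.7537) cross=11.047; C₋=(5.2635,-1.2295) cross=-11.047
  mode + wants cross > 0 → take C=(5.5659,1.7537) (cross=11.047)
ex = (C−B)/|BC| = (0.9794,0.2021); ey = (-0.2021,0.9794)
P = B + -1.04·ex + -1.95·ey = (0.0447,-1.3768)

0.04 -1.38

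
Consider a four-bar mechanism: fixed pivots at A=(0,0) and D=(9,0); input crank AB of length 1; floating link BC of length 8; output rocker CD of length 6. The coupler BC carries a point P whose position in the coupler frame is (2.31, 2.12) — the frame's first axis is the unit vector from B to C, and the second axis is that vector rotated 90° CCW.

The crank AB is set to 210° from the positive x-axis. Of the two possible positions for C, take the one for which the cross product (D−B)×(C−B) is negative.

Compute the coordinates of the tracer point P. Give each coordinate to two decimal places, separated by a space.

A=(0,0), D=(9.00,0)
B = A + 1.00·(cos210°, sin210°) = (-0.8660, -0.5000)
|BD| = 9.8787
circle(B,8.00) ∩ circle(D,6.00): a=6.3565, h=4.8574
  candidates: C₊=(5.2365,4.6729) cross=47.985; C₋=(5.7282,-5.0295) cross=-47.985
  mode - wants cross < 0 → take C=(5.7282,-5.0295) (cross=-47.985)
ex = (C−B)/|BC| = (0.8243,-0.5662); ey = (0.5662,0.8243)
P = B + 2.31·ex + 2.12·ey = (2.2384,-0.0604)

2.24 -0.06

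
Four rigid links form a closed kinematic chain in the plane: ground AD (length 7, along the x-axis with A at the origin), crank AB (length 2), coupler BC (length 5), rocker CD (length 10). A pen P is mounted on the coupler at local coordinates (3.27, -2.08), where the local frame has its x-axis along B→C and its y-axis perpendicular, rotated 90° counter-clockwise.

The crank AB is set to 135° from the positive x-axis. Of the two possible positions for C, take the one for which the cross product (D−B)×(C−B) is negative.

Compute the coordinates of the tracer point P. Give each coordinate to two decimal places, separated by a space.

A=(0,0), D=(7.00,0)
B = A + 2.00·(cos135°, sin135°) = (-1.4142, 1.4142)
|BD| = 8.5322
circle(B,5.00) ∩ circle(D,10.00): a=-0.1290, h=4.9983
  candidates: C₊=(-0.7129,6.3648) cross=42.647; C₋=(-2.3699,-3.4936) cross=-42.647
  mode - wants cross < 0 → take C=(-2.3699,-3.4936) (cross=-42.647)
ex = (C−B)/|BC| = (-0.1911,-0.9816); ey = (0.9816,-0.1911)
P = B + 3.27·ex + -2.08·ey = (-4.0809,-1.3979)

-4.08 -1.40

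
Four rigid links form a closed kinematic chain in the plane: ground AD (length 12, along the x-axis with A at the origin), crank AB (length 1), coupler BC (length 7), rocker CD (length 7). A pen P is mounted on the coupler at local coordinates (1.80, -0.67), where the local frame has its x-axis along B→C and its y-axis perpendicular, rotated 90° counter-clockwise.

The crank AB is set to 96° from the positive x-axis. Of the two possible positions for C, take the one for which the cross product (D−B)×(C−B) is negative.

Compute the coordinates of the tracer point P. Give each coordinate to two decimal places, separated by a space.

1.00 -0.58

A=(0,0), D=(12.00,0)
B = A + 1.00·(cos96°, sin96°) = (-0.1045, 0.9945)
|BD| = 12.1453
circle(B,7.00) ∩ circle(D,7.00): a=6.0727, h=3.4818
  candidates: C₊=(6.2328,3.9674) cross=42.287; C₋=(5.6626,-2.9728) cross=-42.287
  mode - wants cross < 0 → take C=(5.6626,-2.9728) (cross=-42.287)
ex = (C−B)/|BC| = (0.8239,-0.5668); ey = (0.5668,0.8239)
P = B + 1.80·ex + -0.67·ey = (0.9987,-0.5777)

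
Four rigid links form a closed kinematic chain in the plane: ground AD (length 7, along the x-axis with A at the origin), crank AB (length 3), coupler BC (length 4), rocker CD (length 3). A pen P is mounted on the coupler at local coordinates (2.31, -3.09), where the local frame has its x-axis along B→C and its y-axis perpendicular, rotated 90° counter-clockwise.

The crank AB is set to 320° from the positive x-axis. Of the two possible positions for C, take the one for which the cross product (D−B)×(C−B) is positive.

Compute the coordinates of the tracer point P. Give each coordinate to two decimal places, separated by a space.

6.14 -1.58

A=(0,0), D=(7.00,0)
B = A + 3.00·(cos320°, sin320°) = (2.2981, -1.9284)
|BD| = 5.0819
circle(B,4.00) ∩ circle(D,3.00): a=3.2297, h=2.3599
  candidates: C₊=(4.3908,1.4806) cross=11.993; C₋=(6.1817,-2.8863) cross=-11.993
  mode + wants cross > 0 → take C=(4.3908,1.4806) (cross=11.993)
ex = (C−B)/|BC| = (0.5232,0.8522); ey = (-0.8522,0.5232)
P = B + 2.31·ex + -3.09·ey = (6.1400,-1.5763)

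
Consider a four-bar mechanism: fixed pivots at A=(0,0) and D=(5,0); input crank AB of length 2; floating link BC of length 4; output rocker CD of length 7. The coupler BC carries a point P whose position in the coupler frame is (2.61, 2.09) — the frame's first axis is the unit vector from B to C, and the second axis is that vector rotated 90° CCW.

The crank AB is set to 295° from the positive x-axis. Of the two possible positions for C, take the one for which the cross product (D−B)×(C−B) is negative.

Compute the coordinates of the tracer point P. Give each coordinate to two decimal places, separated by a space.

3.09 -4.29

A=(0,0), D=(5.00,0)
B = A + 2.00·(cos295°, sin295°) = (0.8452, -1.8126)
|BD| = 4.5329
circle(B,4.00) ∩ circle(D,7.00): a=-1.3735, h=3.7568
  candidates: C₊=(-1.9160,1.0815) cross=17.029; C₋=(1.0885,-5.8052) cross=-17.029
  mode - wants cross < 0 → take C=(1.0885,-5.8052) (cross=-17.029)
ex = (C−B)/|BC| = (0.0608,-0.9981); ey = (0.9981,0.0608)
P = B + 2.61·ex + 2.09·ey = (3.0901,-4.2907)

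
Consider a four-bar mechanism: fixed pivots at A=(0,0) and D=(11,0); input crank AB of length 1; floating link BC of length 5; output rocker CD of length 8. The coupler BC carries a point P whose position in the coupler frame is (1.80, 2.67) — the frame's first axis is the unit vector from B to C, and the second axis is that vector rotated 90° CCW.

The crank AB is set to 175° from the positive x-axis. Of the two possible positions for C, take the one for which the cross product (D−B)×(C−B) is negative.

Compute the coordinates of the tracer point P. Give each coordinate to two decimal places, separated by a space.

A=(0,0), D=(11.00,0)
B = A + 1.00·(cos175°, sin175°) = (-0.9962, 0.0872)
|BD| = 11.9965
circle(B,5.00) ∩ circle(D,8.00): a=4.3728, h=2.4246
  candidates: C₊=(3.3941,2.4799) cross=29.087; C₋=(3.3589,-2.3692) cross=-29.087
  mode - wants cross < 0 → take C=(3.3589,-2.3692) (cross=-29.087)
ex = (C−B)/|BC| = (0.8710,-0.4913); ey = (0.4913,0.8710)
P = B + 1.80·ex + 2.67·ey = (1.8833,1.5285)

1.88 1.53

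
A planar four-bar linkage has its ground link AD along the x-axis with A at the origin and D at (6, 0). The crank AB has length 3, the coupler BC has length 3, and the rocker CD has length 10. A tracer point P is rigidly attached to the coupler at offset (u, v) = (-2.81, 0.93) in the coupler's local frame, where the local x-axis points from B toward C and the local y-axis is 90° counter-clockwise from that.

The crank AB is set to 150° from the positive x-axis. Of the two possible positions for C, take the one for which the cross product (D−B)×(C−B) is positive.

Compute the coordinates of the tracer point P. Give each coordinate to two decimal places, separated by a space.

-3.20 -1.40

A=(0,0), D=(6.00,0)
B = A + 3.00·(cos150°, sin150°) = (-2.5981, 1.5000)
|BD| = 8.7279
circle(B,3.00) ∩ circle(D,10.00): a=-0.8492, h=2.8773
  candidates: C₊=(-2.9401,4.4804) cross=25.113; C₋=(-3.9291,-1.1886) cross=-25.113
  mode + wants cross > 0 → take C=(-2.9401,4.4804) (cross=25.113)
ex = (C−B)/|BC| = (-0.1140,0.9935); ey = (-0.9935,-0.1140)
P = B + -2.81·ex + 0.93·ey = (-3.2016,-1.3977)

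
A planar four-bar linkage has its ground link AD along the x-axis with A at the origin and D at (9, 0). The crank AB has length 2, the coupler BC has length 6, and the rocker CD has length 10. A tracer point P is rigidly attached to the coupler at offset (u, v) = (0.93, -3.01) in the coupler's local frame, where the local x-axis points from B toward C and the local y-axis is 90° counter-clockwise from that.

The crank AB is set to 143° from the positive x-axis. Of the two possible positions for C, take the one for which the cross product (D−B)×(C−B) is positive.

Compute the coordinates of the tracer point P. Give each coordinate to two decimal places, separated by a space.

1.48 0.54

A=(0,0), D=(9.00,0)
B = A + 2.00·(cos143°, sin143°) = (-1.5973, 1.2036)
|BD| = 10.6654
circle(B,6.00) ∩ circle(D,10.00): a=2.3323, h=5.5281
  candidates: C₊=(1.3440,6.4332) cross=58.960; C₋=(0.0963,-4.5524) cross=-58.960
  mode + wants cross > 0 → take C=(1.3440,6.4332) (cross=58.960)
ex = (C−B)/|BC| = (0.4902,0.8716); ey = (-0.8716,0.4902)
P = B + 0.93·ex + -3.01·ey = (1.4821,0.5387)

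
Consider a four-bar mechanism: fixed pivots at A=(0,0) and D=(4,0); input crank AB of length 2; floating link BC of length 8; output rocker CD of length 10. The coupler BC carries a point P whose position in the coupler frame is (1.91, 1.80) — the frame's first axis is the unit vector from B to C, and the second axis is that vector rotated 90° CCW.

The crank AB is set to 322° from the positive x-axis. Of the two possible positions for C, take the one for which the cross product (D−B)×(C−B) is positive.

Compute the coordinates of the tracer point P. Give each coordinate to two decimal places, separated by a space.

A=(0,0), D=(4.00,0)
B = A + 2.00·(cos322°, sin322°) = (1.5760, -1.2313)
|BD| = 2.7188
circle(B,8.00) ∩ circle(D,10.00): a=-5.2612, h=6.0266
  candidates: C₊=(-5.8441,1.7590) cross=16.385; C₋=(-0.3853,-8.9872) cross=-16.385
  mode + wants cross > 0 → take C=(-5.8441,1.7590) (cross=16.385)
ex = (C−B)/|BC| = (-0.9275,0.3738); ey = (-0.3738,-0.9275)
P = B + 1.91·ex + 1.80·ey = (-0.8684,-2.1869)

-0.87 -2.19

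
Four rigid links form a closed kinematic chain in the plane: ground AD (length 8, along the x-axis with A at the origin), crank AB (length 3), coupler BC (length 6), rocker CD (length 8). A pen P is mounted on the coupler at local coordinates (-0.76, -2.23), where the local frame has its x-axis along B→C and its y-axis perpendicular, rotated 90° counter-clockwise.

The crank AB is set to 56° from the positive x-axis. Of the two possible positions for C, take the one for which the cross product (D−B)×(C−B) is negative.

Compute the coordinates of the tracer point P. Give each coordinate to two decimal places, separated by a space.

A=(0,0), D=(8.00,0)
B = A + 3.00·(cos56°, sin56°) = (1.6776, 2.4871)
|BD| = 6.7940
circle(B,6.00) ∩ circle(D,8.00): a=1.3364, h=5.8493
  candidates: C₊=(5.0625,7.4412) cross=39.740; C₋=(0.7799,-3.4454) cross=-39.740
  mode - wants cross < 0 → take C=(0.7799,-3.4454) (cross=-39.740)
ex = (C−B)/|BC| = (-0.1496,-0.9887); ey = (0.9887,-0.1496)
P = B + -0.76·ex + -2.23·ey = (-0.4136,3.5722)

-0.41 3.57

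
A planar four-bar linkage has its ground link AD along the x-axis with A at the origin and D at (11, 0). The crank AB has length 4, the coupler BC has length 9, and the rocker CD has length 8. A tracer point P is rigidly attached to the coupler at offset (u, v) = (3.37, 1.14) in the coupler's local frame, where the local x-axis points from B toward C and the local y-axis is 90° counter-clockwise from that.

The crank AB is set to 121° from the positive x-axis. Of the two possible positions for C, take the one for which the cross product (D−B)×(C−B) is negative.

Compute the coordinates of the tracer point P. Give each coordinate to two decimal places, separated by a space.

0.99 1.60

A=(0,0), D=(11.00,0)
B = A + 4.00·(cos121°, sin121°) = (-2.0602, 3.4287)
|BD| = 13.5027
circle(B,9.00) ∩ circle(D,8.00): a=7.3809, h=5.1500
  candidates: C₊=(6.3865,6.5357) cross=69.539; C₋=(3.7711,-3.4268) cross=-69.539
  mode - wants cross < 0 → take C=(3.7711,-3.4268) (cross=-69.539)
ex = (C−B)/|BC| = (0.6479,-0.7617); ey = (0.7617,0.6479)
P = B + 3.37·ex + 1.14·ey = (0.9917,1.6003)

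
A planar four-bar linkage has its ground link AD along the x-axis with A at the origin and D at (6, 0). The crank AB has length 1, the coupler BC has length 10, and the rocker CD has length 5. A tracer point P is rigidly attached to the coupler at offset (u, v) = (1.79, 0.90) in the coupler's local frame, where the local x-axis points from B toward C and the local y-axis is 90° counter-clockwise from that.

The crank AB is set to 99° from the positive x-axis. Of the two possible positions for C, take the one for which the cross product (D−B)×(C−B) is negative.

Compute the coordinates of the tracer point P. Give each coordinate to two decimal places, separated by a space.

1.83 0.76

A=(0,0), D=(6.00,0)
B = A + 1.00·(cos99°, sin99°) = (-0.1564, 0.9877)
|BD| = 6.2352
circle(B,10.00) ∩ circle(D,5.00): a=9.1319, h=4.0754
  candidates: C₊=(9.5057,3.5651) cross=25.411; C₋=(8.2146,-4.4828) cross=-25.411
  mode - wants cross < 0 → take C=(8.2146,-4.4828) (cross=-25.411)
ex = (C−B)/|BC| = (0.8371,-0.5471); ey = (0.5471,0.8371)
P = B + 1.79·ex + 0.90·ey = (1.8343,0.7619)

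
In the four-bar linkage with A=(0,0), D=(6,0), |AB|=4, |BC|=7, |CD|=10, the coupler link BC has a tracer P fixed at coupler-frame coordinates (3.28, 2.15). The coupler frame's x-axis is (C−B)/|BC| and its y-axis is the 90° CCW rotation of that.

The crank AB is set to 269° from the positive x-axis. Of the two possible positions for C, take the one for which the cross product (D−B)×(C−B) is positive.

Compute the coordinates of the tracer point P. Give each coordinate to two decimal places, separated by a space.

A=(0,0), D=(6.00,0)
B = A + 4.00·(cos269°, sin269°) = (-0.0698, -3.9994)
|BD| = 7.2690
circle(B,7.00) ∩ circle(D,10.00): a=0.1264, h=6.9989
  candidates: C₊=(-3.8150,1.9144) cross=50.874; C₋=(3.8865,-9.7741) cross=-50.874
  mode + wants cross > 0 → take C=(-3.8150,1.9144) (cross=50.874)
ex = (C−B)/|BC| = (-0.5350,0.8448); ey = (-0.8448,-0.5350)
P = B + 3.28·ex + 2.15·ey = (-3.6411,-2.3787)

-3.64 -2.38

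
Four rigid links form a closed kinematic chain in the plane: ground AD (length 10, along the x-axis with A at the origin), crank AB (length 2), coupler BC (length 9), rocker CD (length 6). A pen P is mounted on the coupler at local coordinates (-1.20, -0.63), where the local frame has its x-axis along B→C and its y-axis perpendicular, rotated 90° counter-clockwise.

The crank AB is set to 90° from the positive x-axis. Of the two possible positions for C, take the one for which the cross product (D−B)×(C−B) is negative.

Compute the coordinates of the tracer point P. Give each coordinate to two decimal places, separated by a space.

A=(0,0), D=(10.00,0)
B = A + 2.00·(cos90°, sin90°) = (0.0000, 2.0000)
|BD| = 10.1980
circle(B,9.00) ∩ circle(D,6.00): a=7.3053, h=5.2566
  candidates: C₊=(8.1944,5.7219) cross=53.607; C₋=(6.1326,-4.5872) cross=-53.607
  mode - wants cross < 0 → take C=(6.1326,-4.5872) (cross=-53.607)
ex = (C−B)/|BC| = (0.6814,-0.7319); ey = (0.7319,0.6814)
P = B + -1.20·ex + -0.63·ey = (-1.2788,2.4490)

-1.28 2.45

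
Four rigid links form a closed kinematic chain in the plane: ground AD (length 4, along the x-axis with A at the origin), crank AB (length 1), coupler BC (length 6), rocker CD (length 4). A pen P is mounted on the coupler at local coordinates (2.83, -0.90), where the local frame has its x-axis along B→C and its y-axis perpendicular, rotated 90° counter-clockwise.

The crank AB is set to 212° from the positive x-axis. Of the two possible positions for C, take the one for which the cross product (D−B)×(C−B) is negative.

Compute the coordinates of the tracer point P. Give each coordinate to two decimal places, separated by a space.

A=(0,0), D=(4.00,0)
B = A + 1.00·(cos212°, sin212°) = (-0.8480, -0.5299)
|BD| = 4.8769
circle(B,6.00) ∩ circle(D,4.00): a=4.4889, h=3.9811
  candidates: C₊=(3.1817,3.9154) cross=19.416; C₋=(4.0469,-3.9997) cross=-19.416
  mode - wants cross < 0 → take C=(4.0469,-3.9997) (cross=-19.416)
ex = (C−B)/|BC| = (0.8158,-0.5783); ey = (0.5783,0.8158)
P = B + 2.83·ex + -0.90·ey = (0.9403,-2.9008)

0.94 -2.90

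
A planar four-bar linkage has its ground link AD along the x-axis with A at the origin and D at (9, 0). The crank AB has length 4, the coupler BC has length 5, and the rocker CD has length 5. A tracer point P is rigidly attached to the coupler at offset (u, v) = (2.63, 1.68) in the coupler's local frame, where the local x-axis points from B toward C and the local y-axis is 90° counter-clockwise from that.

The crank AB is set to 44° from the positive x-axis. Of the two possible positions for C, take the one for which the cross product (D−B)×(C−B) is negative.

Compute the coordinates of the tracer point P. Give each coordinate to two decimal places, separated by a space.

A=(0,0), D=(9.00,0)
B = A + 4.00·(cos44°, sin44°) = (2.8774, 2.7786)
|BD| = 6.7237
circle(B,5.00) ∩ circle(D,5.00): a=3.3618, h=3.7011
  candidates: C₊=(7.4682,4.7596) cross=24.885; C₋=(4.4092,-1.9809) cross=-24.885
  mode - wants cross < 0 → take C=(4.4092,-1.9809) (cross=-24.885)
ex = (C−B)/|BC| = (0.3064,-0.9519); ey = (0.9519,0.3064)
P = B + 2.63·ex + 1.68·ey = (5.2823,0.7898)

5.28 0.79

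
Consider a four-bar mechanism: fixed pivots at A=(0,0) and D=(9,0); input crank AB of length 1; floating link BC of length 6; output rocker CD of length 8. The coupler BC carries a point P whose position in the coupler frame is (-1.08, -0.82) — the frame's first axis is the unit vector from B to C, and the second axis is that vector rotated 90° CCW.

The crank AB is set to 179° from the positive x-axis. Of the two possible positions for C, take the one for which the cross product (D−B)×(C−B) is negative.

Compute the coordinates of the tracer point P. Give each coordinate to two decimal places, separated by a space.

-2.30 0.39

A=(0,0), D=(9.00,0)
B = A + 1.00·(cos179°, sin179°) = (-0.9998, 0.0175)
|BD| = 9.9999
circle(B,6.00) ∩ circle(D,8.00): a=3.5999, h=4.8001
  candidates: C₊=(2.6084,4.8112) cross=48.000; C₋=(2.5917,-4.7889) cross=-48.000
  mode - wants cross < 0 → take C=(2.5917,-4.7889) (cross=-48.000)
ex = (C−B)/|BC| = (0.5986,-0.8011); ey = (0.8011,0.5986)
P = B + -1.08·ex + -0.82·ey = (-2.3032,0.3918)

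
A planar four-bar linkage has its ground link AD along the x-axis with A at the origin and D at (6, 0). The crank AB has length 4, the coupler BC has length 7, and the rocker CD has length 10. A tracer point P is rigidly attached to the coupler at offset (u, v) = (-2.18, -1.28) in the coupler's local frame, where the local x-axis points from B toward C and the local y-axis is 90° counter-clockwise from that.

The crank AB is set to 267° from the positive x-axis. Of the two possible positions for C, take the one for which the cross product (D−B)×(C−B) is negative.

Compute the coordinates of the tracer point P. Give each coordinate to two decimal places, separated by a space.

A=(0,0), D=(6.00,0)
B = A + 4.00·(cos267°, sin267°) = (-0.2093, -3.9945)
|BD| = 7.3832
circle(B,7.00) ∩ circle(D,10.00): a=0.2378, h=6.9960
  candidates: C₊=(-3.7943,2.0178) cross=51.653; C₋=(3.7757,-9.7495) cross=-51.653
  mode - wants cross < 0 → take C=(3.7757,-9.7495) (cross=-51.653)
ex = (C−B)/|BC| = (0.5693,-0.8221); ey = (0.8221,0.5693)
P = B + -2.18·ex + -1.28·ey = (-2.5027,-2.9309)

-2.50 -2.93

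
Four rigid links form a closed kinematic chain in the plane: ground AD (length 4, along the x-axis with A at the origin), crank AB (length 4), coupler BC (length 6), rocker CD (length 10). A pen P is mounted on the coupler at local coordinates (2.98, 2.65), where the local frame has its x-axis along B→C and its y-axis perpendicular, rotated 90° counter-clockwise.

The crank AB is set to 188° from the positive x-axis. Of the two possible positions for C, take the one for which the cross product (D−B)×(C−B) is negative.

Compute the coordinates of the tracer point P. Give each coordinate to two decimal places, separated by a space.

A=(0,0), D=(4.00,0)
B = A + 4.00·(cos188°, sin188°) = (-3.9611, -0.5567)
|BD| = 7.9805
circle(B,6.00) ∩ circle(D,10.00): a=-0.0195, h=6.0000
  candidates: C₊=(-4.3991,5.4273) cross=47.883; C₋=(-3.5620,-6.5434) cross=-47.883
  mode - wants cross < 0 → take C=(-3.5620,-6.5434) (cross=-47.883)
ex = (C−B)/|BC| = (0.0665,-0.9978); ey = (0.9978,0.0665)
P = B + 2.98·ex + 2.65·ey = (-1.1187,-3.3538)

-1.12 -3.35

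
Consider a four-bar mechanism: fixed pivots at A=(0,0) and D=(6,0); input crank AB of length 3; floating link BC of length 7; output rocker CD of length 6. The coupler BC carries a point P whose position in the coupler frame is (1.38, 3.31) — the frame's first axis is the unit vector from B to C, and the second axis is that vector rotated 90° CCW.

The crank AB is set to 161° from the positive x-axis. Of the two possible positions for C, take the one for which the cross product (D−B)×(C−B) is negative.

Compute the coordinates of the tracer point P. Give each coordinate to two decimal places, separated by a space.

A=(0,0), D=(6.00,0)
B = A + 3.00·(cos161°, sin161°) = (-2.8366, 0.9767)
|BD| = 8.8904
circle(B,7.00) ∩ circle(D,6.00): a=5.1763, h=4.7123
  candidates: C₊=(2.8261,5.0918) cross=41.894; C₋=(1.7907,-4.2757) cross=-41.894
  mode - wants cross < 0 → take C=(1.7907,-4.2757) (cross=-41.894)
ex = (C−B)/|BC| = (0.6610,-0.7504); ey = (0.7504,0.6610)
P = B + 1.38·ex + 3.31·ey = (0.5593,2.1293)

0.56 2.13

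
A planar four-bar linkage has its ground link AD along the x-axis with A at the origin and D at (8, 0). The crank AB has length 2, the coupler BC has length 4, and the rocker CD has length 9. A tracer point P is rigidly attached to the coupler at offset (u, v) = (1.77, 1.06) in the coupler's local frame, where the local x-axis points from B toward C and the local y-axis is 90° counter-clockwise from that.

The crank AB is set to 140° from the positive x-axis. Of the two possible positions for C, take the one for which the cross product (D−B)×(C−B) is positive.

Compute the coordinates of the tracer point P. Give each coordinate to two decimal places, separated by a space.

-1.61 3.35

A=(0,0), D=(8.00,0)
B = A + 2.00·(cos140°, sin140°) = (-1.5321, 1.2856)
|BD| = 9.6184
circle(B,4.00) ∩ circle(D,9.00): a=1.4303, h=3.7356
  candidates: C₊=(0.3846,4.7964) cross=35.930; C₋=(-0.6140,-2.6076) cross=-35.930
  mode + wants cross > 0 → take C=(0.3846,4.7964) (cross=35.930)
ex = (C−B)/|BC| = (0.4792,0.8777); ey = (-0.8777,0.4792)
P = B + 1.77·ex + 1.06·ey = (-1.6143,3.3471)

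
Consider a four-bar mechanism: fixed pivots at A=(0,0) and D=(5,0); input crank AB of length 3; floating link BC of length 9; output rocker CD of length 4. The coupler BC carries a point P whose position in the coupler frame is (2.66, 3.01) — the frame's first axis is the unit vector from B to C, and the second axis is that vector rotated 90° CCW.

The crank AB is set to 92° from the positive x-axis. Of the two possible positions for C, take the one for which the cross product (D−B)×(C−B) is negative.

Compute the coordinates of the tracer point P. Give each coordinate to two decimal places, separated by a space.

3.91 2.86

A=(0,0), D=(5.00,0)
B = A + 3.00·(cos92°, sin92°) = (-0.1047, 2.9982)
|BD| = 5.9200
circle(B,9.00) ∩ circle(D,4.00): a=8.4498, h=3.0984
  candidates: C₊=(8.7505,1.3905) cross=18.343; C₋=(5.6122,-3.9529) cross=-18.343
  mode - wants cross < 0 → take C=(5.6122,-3.9529) (cross=-18.343)
ex = (C−B)/|BC| = (0.6352,-0.7723); ey = (0.7723,0.6352)
P = B + 2.66·ex + 3.01·ey = (3.9097,2.8557)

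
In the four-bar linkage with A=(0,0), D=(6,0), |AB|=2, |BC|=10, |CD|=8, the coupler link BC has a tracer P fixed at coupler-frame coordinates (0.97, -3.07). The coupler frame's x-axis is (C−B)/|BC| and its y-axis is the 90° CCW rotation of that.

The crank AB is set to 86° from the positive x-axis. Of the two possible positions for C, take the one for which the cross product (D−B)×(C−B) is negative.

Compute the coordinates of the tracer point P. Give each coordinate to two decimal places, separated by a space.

-2.48 0.12

A=(0,0), D=(6.00,0)
B = A + 2.00·(cos86°, sin86°) = (0.1395, 1.9951)
|BD| = 6.1908
circle(B,10.00) ∩ circle(D,8.00): a=6.0029, h=7.9978
  candidates: C₊=(8.3997,7.6316) cross=49.513; C₋=(3.2447,-7.5105) cross=-49.513
  mode - wants cross < 0 → take C=(3.2447,-7.5105) (cross=-49.513)
ex = (C−B)/|BC| = (0.3105,-0.9506); ey = (0.9506,0.3105)
P = B + 0.97·ex + -3.07·ey = (-2.4775,0.1198)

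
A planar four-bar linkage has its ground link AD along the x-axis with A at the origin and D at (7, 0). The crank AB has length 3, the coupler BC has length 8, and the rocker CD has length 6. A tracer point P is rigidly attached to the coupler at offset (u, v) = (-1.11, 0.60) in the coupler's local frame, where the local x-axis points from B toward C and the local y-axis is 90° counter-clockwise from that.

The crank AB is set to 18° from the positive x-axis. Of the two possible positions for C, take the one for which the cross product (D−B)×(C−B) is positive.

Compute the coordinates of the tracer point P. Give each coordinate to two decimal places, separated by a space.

1.60 0.79

A=(0,0), D=(7.00,0)
B = A + 3.00·(cos18°, sin18°) = (2.8532, 0.9271)
|BD| = 4.2492
circle(B,8.00) ∩ circle(D,6.00): a=5.4193, h=5.8848
  candidates: C₊=(9.4259,5.4877) cross=25.006; C₋=(6.8581,-5.9983) cross=-25.006
  mode + wants cross > 0 → take C=(9.4259,5.4877) (cross=25.006)
ex = (C−B)/|BC| = (0.8216,0.5701); ey = (-0.5701,0.8216)
P = B + -1.11·ex + 0.60·ey = (1.5992,0.7872)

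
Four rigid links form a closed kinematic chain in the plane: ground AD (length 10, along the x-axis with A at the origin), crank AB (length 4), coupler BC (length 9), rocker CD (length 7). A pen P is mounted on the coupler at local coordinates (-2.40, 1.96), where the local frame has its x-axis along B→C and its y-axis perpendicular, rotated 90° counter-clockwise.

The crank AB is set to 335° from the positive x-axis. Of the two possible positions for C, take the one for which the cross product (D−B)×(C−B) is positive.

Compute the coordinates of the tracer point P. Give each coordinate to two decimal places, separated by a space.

A=(0,0), D=(10.00,0)
B = A + 4.00·(cos335°, sin335°) = (3.6252, -1.6905)
|BD| = 6.5951
circle(B,9.00) ∩ circle(D,7.00): a=5.7236, h=6.9455
  candidates: C₊=(7.3773,6.4901) cross=45.807; C₋=(10.9379,-6.9369) cross=-45.807
  mode + wants cross > 0 → take C=(7.3773,6.4901) (cross=45.807)
ex = (C−B)/|BC| = (0.4169,0.9090); ey = (-0.9090,0.4169)
P = B + -2.40·ex + 1.96·ey = (0.8431,-3.0548)

0.84 -3.05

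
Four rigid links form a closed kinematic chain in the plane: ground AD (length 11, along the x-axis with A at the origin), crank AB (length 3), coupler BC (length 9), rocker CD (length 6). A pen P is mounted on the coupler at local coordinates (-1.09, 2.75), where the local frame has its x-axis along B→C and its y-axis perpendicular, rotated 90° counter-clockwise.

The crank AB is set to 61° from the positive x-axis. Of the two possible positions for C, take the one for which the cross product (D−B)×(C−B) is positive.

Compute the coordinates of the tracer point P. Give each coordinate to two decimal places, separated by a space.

-0.56 4.79

A=(0,0), D=(11.00,0)
B = A + 3.00·(cos61°, sin61°) = (1.4544, 2.6239)
|BD| = 9.8996
circle(B,9.00) ∩ circle(D,6.00): a=7.2226, h=5.3697
  candidates: C₊=(9.8420,5.8872) cross=53.158; C₋=(6.9955,-4.4681) cross=-53.158
  mode + wants cross > 0 → take C=(9.8420,5.8872) (cross=53.158)
ex = (C−B)/|BC| = (0.9319,0.3626); ey = (-0.3626,0.9319)
P = B + -1.09·ex + 2.75·ey = (-0.5585,4.7915)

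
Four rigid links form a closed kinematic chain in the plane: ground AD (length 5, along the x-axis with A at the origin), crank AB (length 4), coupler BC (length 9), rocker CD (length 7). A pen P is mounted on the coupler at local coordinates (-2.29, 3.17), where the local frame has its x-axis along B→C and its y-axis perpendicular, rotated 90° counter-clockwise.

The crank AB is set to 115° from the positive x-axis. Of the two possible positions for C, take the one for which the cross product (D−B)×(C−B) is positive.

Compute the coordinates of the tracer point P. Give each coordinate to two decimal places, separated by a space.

A=(0,0), D=(5.00,0)
B = A + 4.00·(cos115°, sin115°) = (-1.6905, 3.6252)
|BD| = 7.6095
circle(B,9.00) ∩ circle(D,7.00): a=5.9074, h=6.7899
  candidates: C₊=(6.7382,6.7808) cross=51.668; C₋=(0.2687,-5.1589) cross=-51.668
  mode + wants cross > 0 → take C=(6.7382,6.7808) (cross=51.668)
ex = (C−B)/|BC| = (0.9365,0.3506); ey = (-0.3506,0.9365)
P = B + -2.29·ex + 3.17·ey = (-4.9465,5.7911)

-4.95 5.79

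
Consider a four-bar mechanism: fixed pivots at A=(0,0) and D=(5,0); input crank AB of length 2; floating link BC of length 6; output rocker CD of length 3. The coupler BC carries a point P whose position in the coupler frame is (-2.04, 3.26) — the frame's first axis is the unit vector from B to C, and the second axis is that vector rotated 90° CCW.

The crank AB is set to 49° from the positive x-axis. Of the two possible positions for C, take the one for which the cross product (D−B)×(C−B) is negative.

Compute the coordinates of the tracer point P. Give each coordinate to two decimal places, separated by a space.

A=(0,0), D=(5.00,0)
B = A + 2.00·(cos49°, sin49°) = (1.3121, 1.5094)
|BD| = 3.9848
circle(B,6.00) ∩ circle(D,3.00): a=5.3803, h=2.6557
  candidates: C₊=(7.2974,1.9292) cross=10.582; C₋=(5.2855,-2.9864) cross=-10.582
  mode - wants cross < 0 → take C=(5.2855,-2.9864) (cross=-10.582)
ex = (C−B)/|BC| = (0.6622,-0.7493); ey = (0.7493,0.6622)
P = B + -2.04·ex + 3.26·ey = (2.4039,5.1969)

2.40 5.20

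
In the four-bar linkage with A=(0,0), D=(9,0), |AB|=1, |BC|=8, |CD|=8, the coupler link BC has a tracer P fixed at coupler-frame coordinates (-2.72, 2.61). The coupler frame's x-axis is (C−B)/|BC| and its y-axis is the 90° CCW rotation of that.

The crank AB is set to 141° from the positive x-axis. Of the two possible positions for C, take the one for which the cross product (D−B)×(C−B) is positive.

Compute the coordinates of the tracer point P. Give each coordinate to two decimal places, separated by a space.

-4.53 0.32

A=(0,0), D=(9.00,0)
B = A + 1.00·(cos141°, sin141°) = (-0.7771, 0.6293)
|BD| = 9.7974
circle(B,8.00) ∩ circle(D,8.00): a=4.8987, h=6.3248
  candidates: C₊=(4.5177,6.6264) cross=61.966; C₋=(3.7052,-5.9971) cross=-61.966
  mode + wants cross > 0 → take C=(4.5177,6.6264) (cross=61.966)
ex = (C−B)/|BC| = (0.6619,0.7496); ey = (-0.7496,0.6619)
P = B + -2.72·ex + 2.61·ey = (-4.5339,0.3178)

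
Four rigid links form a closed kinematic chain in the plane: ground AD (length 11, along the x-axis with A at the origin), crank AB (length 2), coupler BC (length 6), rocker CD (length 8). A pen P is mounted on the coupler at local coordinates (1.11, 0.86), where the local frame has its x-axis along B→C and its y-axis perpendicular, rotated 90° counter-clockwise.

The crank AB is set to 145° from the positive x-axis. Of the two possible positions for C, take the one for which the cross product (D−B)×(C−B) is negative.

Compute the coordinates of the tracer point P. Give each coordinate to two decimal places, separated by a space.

A=(0,0), D=(11.00,0)
B = A + 2.00·(cos145°, sin145°) = (-1.6383, 1.1472)
|BD| = 12.6903
circle(B,6.00) ∩ circle(D,8.00): a=5.2419, h=2.9193
  candidates: C₊=(3.8460,3.5806) cross=37.047; C₋=(3.3183,-2.2340) cross=-37.047
  mode - wants cross < 0 → take C=(3.3183,-2.2340) (cross=-37.047)
ex = (C−B)/|BC| = (0.8261,-0.5635); ey = (0.5635,0.8261)
P = B + 1.11·ex + 0.86·ey = (-0.2367,1.2321)

-0.24 1.23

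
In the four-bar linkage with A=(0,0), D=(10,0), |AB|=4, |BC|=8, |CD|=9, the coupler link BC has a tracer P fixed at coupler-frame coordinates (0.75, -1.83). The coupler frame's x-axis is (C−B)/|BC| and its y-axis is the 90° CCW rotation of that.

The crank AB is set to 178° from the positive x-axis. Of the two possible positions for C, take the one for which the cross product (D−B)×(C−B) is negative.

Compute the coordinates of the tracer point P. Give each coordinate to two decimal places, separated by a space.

A=(0,0), D=(10.00,0)
B = A + 4.00·(cos178°, sin178°) = (-3.9976, 0.1396)
|BD| = 13.9983
circle(B,8.00) ∩ circle(D,9.00): a=6.3919, h=4.8108
  candidates: C₊=(2.4420,4.8864) cross=67.342; C₋=(2.3461,-4.7347) cross=-67.342
  mode - wants cross < 0 → take C=(2.3461,-4.7347) (cross=-67.342)
ex = (C−B)/|BC| = (0.7930,-0.6093); ey = (0.6093,0.7930)
P = B + 0.75·ex + -1.83·ey = (-4.5178,-1.7685)

-4.52 -1.77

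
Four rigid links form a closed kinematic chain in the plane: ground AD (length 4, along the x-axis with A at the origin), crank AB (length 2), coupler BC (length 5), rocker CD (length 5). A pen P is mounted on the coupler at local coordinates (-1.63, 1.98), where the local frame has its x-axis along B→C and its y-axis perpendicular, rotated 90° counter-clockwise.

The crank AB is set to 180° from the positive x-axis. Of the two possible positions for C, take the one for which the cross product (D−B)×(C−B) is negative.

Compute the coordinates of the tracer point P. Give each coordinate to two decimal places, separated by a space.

A=(0,0), D=(4.00,0)
B = A + 2.00·(cos180°, sin180°) = (-2.0000, 0.0000)
|BD| = 6.0000
circle(B,5.00) ∩ circle(D,5.00): a=3.0000, h=4.0000
  candidates: C₊=(1.0000,4.0000) cross=24.000; C₋=(1.0000,-4.0000) cross=-24.000
  mode - wants cross < 0 → take C=(1.0000,-4.0000) (cross=-24.000)
ex = (C−B)/|BC| = (0.6000,-0.8000); ey = (0.8000,0.6000)
P = B + -1.63·ex + 1.98·ey = (-1.3940,2.4920)

-1.39 2.49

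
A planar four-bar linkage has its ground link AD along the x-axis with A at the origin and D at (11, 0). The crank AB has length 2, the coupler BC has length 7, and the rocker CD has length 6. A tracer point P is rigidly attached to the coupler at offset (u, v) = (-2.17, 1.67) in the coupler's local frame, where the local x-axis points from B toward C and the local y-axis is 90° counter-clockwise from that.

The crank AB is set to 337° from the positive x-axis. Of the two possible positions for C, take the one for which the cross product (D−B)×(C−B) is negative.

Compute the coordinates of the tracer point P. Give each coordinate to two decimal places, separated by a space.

A=(0,0), D=(11.00,0)
B = A + 2.00·(cos337°, sin337°) = (1.8410, -0.7815)
|BD| = 9.1923
circle(B,7.00) ∩ circle(D,6.00): a=5.3032, h=4.5690
  candidates: C₊=(6.7366,4.2218) cross=41.999; C₋=(7.5135,-4.8831) cross=-41.999
  mode - wants cross < 0 → take C=(7.5135,-4.8831) (cross=-41.999)
ex = (C−B)/|BC| = (0.8104,-0.5859); ey = (0.5859,0.8104)
P = B + -2.17·ex + 1.67·ey = (1.0611,1.8433)

1.06 1.84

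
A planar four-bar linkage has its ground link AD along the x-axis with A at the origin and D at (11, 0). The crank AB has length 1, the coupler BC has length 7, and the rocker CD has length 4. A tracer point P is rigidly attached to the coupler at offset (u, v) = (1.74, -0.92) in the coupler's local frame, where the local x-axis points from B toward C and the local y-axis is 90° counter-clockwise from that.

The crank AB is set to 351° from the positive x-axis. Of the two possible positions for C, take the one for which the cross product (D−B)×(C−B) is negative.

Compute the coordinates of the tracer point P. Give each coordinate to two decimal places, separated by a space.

A=(0,0), D=(11.00,0)
B = A + 1.00·(cos351°, sin351°) = (0.9877, -0.1564)
|BD| = 10.0135
circle(B,7.00) ∩ circle(D,4.00): a=6.6545, h=2.1719
  candidates: C₊=(7.6075,2.1192) cross=21.748; C₋=(7.6753,-2.2241) cross=-21.748
  mode - wants cross < 0 → take C=(7.6753,-2.2241) (cross=-21.748)
ex = (C−B)/|BC| = (0.9554,-0.2954); ey = (0.2954,0.9554)
P = B + 1.74·ex + -0.92·ey = (2.3783,-1.5493)

2.38 -1.55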